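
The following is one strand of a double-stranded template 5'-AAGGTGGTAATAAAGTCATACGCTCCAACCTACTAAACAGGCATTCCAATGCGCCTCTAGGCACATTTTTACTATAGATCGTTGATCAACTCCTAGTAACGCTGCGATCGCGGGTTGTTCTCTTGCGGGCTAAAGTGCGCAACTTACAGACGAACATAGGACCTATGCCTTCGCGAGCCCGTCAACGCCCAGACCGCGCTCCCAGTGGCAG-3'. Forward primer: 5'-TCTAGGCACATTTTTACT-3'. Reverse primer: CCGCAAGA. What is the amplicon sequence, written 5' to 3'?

Scanning the template, TCTAGGCACATTTTTACT occurs at positions 56–73; this primer anneals to the bottom strand there with its 3' end pointing downstream.
Reverse complement of the reverse primer: TCTTGCGG. This occurs on the top strand at positions 121–128.
The product is the template from position 56 through 128 (73 bp).

5'-TCTAGGCACATTTTTACTATAGATCGTTGATCAACTCCTAGTAACGCTGCGATCGCGGGTTGTTCTCTTGCGG-3'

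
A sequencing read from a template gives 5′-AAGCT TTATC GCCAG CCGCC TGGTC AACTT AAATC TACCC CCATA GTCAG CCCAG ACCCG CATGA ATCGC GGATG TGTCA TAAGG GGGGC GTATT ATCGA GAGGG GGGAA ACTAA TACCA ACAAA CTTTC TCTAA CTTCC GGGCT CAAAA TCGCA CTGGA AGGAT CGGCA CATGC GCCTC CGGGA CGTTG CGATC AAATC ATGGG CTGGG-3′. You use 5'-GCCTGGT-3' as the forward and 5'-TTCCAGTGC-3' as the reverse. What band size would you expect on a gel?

The forward primer matches the template at positions 18–24.
The reverse primer's reverse complement is GCACTGGAA, which matches the template at positions 153–161.
Product length = (reverse-primer end) − (forward-primer start) + 1 = 161 − 18 + 1 = 144 bp.

144 bp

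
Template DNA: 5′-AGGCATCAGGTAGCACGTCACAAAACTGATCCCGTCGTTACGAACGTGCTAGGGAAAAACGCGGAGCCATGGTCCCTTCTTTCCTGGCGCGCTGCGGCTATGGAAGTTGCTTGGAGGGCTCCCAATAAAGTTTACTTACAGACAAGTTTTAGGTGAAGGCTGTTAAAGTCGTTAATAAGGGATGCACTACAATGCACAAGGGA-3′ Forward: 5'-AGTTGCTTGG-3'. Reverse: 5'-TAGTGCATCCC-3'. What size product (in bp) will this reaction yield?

The forward primer matches the template at positions 105–114.
The reverse primer's reverse complement is GGGATGCACTA, which matches the template at positions 179–189.
Amplicon spans positions 105–189: 85 bp.

85 bp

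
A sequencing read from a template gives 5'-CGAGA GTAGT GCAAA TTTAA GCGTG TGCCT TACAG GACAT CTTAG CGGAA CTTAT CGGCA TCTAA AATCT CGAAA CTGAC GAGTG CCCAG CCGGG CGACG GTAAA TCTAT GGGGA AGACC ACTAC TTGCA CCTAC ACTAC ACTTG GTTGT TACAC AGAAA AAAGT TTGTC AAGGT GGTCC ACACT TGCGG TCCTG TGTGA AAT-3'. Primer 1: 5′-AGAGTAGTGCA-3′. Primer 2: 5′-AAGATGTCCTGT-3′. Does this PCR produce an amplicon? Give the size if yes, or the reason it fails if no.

Yes — a 41 bp product.

Primer 1 (AGAGTAGTGCA) matches the top strand at positions 3–13; it acts as a forward primer.
Primer 2's reverse complement is ACAGGACATCTT, matching the top strand at positions 32–43; it acts as a reverse primer.
The 3' ends face each other across positions 3–43, giving a 41 bp product.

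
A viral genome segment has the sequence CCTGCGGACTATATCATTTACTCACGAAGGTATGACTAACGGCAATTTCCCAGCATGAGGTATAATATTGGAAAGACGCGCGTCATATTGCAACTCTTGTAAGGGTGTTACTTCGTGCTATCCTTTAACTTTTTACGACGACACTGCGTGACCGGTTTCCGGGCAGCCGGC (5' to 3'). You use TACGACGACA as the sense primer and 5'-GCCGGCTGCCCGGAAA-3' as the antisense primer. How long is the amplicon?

38 bp

Scanning the template, TACGACGACA occurs at positions 134–143; this primer anneals to the bottom strand there with its 3' end pointing downstream.
Taking the reverse complement of GCCGGCTGCCCGGAAA gives TTTCCGGGCAGCCGGC, found at positions 156–171 on the template; the primer anneals here to the top strand with its 3' end pointing upstream.
Amplicon spans positions 134–171: 38 bp.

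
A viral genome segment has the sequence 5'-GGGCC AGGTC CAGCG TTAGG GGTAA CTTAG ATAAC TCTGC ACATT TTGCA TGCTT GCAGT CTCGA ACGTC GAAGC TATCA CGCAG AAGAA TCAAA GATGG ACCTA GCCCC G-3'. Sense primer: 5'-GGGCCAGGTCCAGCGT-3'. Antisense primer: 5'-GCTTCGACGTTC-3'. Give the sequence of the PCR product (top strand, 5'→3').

5'-GGGCCAGGTCCAGCGTTAGGGGTAACTTAGATAACTCTGCACATTTTGCATGCTTGCAGTCTCGAACGTCGAAGC-3'

Forward primer GGGCCAGGTCCAGCGT is found on the top strand at positions 1–16.
Taking the reverse complement of GCTTCGACGTTC gives GAACGTCGAAGC, found at positions 64–75 on the template; the primer anneals here to the top strand with its 3' end pointing upstream.
The product is the template from position 1 through 75 (75 bp).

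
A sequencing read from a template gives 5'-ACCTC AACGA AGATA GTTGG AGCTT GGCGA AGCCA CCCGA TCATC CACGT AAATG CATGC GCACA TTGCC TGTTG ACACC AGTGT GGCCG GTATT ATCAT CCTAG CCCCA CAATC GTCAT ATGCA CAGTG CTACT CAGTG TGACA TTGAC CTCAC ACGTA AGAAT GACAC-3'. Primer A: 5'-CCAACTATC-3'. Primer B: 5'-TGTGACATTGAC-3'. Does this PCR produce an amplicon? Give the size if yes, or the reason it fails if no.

No product — the primers' 3' ends point away from each other.

Primer A (CCAACTATC) has reverse complement GATAGTTGG, which matches the top strand at positions 12–20; primer A anneals to the top strand there with its 3' end pointing upstream toward position 12.
Primer B (TGTGACATTGAC) matches the top strand directly at positions 139–150; it anneals to the bottom strand with its 3' end pointing downstream toward position 150.
The 3' ends diverge (primer A extends toward position 1, primer B toward position 170), so the primers never converge on a shared product.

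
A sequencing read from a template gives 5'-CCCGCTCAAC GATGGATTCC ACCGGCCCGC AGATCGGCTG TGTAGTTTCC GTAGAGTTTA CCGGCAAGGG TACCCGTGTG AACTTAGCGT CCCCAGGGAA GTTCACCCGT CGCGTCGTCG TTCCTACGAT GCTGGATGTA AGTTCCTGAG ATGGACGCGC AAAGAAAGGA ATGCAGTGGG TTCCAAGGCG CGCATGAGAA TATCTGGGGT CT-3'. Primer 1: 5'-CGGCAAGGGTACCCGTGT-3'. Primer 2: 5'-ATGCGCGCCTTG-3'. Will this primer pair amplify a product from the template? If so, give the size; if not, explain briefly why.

Yes — a 134 bp product.

Primer 1 (CGGCAAGGGTACCCGTGT) matches the top strand at positions 62–79; it acts as a forward primer.
Primer 2's reverse complement is CAAGGCGCGCAT, matching the top strand at positions 184–195; it acts as a reverse primer.
The 3' ends face each other across positions 62–195, giving a 134 bp product.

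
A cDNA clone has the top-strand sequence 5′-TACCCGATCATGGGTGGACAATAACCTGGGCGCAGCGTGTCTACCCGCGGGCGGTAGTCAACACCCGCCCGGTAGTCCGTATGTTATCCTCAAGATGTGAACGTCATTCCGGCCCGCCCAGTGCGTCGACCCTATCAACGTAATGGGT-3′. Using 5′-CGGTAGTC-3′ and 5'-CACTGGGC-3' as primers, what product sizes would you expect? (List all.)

The forward primer CGGTAGTC matches the top strand at positions 52–59, 70–77.
The reverse primer's reverse complement is GCCCAGTG, matching at positions 116–123.
Each forward site pairs with the reverse site to give a product ending at position 123: sizes 72, 54 bp.

72 bp, 54 bp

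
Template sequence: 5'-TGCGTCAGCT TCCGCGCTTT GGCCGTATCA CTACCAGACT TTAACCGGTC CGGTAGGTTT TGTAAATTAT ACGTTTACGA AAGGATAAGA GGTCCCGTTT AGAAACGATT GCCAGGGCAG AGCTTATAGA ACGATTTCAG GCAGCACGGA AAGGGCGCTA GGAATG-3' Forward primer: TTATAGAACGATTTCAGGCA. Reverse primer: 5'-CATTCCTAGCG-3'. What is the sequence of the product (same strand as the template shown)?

5'-TTATAGAACGATTTCAGGCAGCACGGAAAGGGCGCTAGGAATG-3'

Scanning the template, TTATAGAACGATTTCAGGCA occurs at positions 124–143; this primer anneals to the bottom strand there with its 3' end pointing downstream.
Taking the reverse complement of CATTCCTAGCG gives CGCTAGGAATG, found at positions 156–166 on the template; the primer anneals here to the top strand with its 3' end pointing upstream.
The product is the template from position 124 through 166 (43 bp).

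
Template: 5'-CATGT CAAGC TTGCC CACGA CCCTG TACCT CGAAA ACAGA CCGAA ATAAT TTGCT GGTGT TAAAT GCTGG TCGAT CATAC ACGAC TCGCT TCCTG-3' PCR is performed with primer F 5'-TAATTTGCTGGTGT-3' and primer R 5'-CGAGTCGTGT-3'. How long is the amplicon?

The forward primer matches the template at positions 47–60.
Taking the reverse complement of CGAGTCGTGT gives ACACGACTCG, found at positions 79–88 on the template; the primer anneals here to the top strand with its 3' end pointing upstream.
Product length = (reverse-primer end) − (forward-primer start) + 1 = 88 − 47 + 1 = 42 bp.

42 bp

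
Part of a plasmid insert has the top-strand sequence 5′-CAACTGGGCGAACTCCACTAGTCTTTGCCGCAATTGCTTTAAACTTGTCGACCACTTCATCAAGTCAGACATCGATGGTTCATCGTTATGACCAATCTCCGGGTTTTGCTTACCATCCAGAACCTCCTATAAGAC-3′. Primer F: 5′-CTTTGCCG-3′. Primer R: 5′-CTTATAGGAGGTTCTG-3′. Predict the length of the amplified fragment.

Forward primer CTTTGCCG is found on the top strand at positions 23–30.
The reverse primer's reverse complement is CAGAACCTCCTATAAG, which matches the template at positions 118–133.
The product runs from position 23 to position 133, so its length is 133 − 23 + 1 = 111 bp.

111 bp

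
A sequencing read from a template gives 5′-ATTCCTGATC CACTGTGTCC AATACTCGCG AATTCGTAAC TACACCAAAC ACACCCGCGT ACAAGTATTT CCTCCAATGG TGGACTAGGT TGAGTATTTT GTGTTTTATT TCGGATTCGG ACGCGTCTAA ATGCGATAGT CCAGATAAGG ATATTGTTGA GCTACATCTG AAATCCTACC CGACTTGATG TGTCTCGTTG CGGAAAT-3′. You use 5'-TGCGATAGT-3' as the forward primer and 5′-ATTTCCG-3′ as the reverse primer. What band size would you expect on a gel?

76 bp

Scanning the template, TGCGATAGT occurs at positions 132–140; this primer anneals to the bottom strand there with its 3' end pointing downstream.
Reverse complement of the reverse primer: CGGAAAT. This occurs on the top strand at positions 201–207.
Amplicon spans positions 132–207: 76 bp.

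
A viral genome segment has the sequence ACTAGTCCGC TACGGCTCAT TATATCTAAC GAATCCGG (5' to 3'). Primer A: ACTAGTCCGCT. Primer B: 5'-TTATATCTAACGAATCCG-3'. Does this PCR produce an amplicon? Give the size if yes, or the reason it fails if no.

Primer A (ACTAGTCCGCT) matches the top strand at positions 1–11 (3' end points downstream).
Primer B (TTATATCTAACGAATCCG) also matches the top strand directly, at positions 20–37 — its reverse complement CGGATTCGTTAGATATAA is not present.
Both primers anneal to the bottom strand with 3' ends pointing the same way, so neither can prime synthesis back toward the other.

No product — both primers anneal to the same strand and extend in the same direction.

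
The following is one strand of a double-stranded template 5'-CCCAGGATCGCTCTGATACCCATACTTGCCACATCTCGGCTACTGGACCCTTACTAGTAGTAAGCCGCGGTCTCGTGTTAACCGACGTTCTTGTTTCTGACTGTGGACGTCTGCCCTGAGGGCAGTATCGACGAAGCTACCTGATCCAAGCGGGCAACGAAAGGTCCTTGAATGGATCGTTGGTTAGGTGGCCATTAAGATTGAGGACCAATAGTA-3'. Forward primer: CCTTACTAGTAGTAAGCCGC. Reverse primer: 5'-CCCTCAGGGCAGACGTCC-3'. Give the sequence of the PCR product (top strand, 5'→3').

5'-CCTTACTAGTAGTAAGCCGCGGTCTCGTGTTAACCGACGTTCTTGTTTCTGACTGTGGACGTCTGCCCTGAGGG-3'

The forward primer matches the template at positions 49–68.
Taking the reverse complement of CCCTCAGGGCAGACGTCC gives GGACGTCTGCCCTGAGGG, found at positions 105–122 on the template; the primer anneals here to the top strand with its 3' end pointing upstream.
The product is the template from position 49 through 122 (74 bp).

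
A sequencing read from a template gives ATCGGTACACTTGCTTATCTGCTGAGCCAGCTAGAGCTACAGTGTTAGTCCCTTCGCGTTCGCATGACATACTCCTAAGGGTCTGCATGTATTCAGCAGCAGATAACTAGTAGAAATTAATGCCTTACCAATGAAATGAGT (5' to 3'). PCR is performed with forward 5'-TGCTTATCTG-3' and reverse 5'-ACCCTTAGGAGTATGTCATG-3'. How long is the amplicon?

The forward primer matches the template at positions 12–21.
Reverse complement of the reverse primer: CATGACATACTCCTAAGGGT. This occurs on the top strand at positions 63–82.
The product runs from position 12 to position 82, so its length is 82 − 12 + 1 = 71 bp.

71 bp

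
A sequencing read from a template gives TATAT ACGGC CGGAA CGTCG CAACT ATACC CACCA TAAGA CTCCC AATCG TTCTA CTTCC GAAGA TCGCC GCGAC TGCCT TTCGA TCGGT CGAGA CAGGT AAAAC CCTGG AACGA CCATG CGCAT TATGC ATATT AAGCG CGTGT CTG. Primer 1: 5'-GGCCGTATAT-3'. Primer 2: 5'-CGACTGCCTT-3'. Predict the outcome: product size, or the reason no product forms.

Primer 1 (GGCCGTATAT) has reverse complement ATATACGGCC, which matches the top strand at positions 2–11; primer 1 anneals to the top strand there with its 3' end pointing upstream toward position 2.
Primer 2 (CGACTGCCTT) matches the top strand directly at positions 72–81; it anneals to the bottom strand with its 3' end pointing downstream toward position 81.
The 3' ends diverge (primer 1 extends toward position 1, primer 2 toward position 148), so the primers never converge on a shared product.

No product — the primers' 3' ends point away from each other.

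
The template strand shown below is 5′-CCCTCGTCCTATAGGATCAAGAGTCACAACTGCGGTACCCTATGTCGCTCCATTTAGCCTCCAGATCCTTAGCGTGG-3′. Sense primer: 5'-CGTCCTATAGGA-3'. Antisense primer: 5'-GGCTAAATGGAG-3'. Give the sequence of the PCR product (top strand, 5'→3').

The forward primer matches the template at positions 5–16.
The reverse primer's reverse complement is CTCCATTTAGCC, which matches the template at positions 48–59.
The product is the template from position 5 through 59 (55 bp).

5'-CGTCCTATAGGATCAAGAGTCACAACTGCGGTACCCTATGTCGCTCCATTTAGCC-3'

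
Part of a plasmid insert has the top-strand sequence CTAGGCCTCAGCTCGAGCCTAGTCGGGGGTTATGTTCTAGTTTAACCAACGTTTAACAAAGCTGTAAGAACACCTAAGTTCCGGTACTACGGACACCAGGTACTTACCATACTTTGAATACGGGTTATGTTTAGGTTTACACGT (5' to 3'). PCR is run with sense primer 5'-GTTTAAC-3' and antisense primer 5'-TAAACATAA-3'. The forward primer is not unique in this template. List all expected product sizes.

The forward primer GTTTAAC matches the top strand at positions 40–46, 51–57.
The reverse primer's reverse complement is TTATGTTTA, matching at positions 125–133.
Each forward site pairs with the reverse site to give a product ending at position 133: sizes 94, 83 bp.

94 bp, 83 bp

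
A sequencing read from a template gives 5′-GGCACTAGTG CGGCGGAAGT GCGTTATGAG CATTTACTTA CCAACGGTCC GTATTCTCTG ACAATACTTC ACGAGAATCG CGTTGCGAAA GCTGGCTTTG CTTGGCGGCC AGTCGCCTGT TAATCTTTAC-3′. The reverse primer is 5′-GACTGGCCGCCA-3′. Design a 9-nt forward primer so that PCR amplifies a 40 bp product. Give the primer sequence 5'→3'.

The reverse primer's reverse complement TGGCGGCCAGTC matches the template at positions 103–114, so the product ends at position 114.
A 40 bp product then starts at position 114 − 40 + 1 = 75.
The forward primer is identical to the top strand there: GAATCGCGT.

5'-GAATCGCGT-3'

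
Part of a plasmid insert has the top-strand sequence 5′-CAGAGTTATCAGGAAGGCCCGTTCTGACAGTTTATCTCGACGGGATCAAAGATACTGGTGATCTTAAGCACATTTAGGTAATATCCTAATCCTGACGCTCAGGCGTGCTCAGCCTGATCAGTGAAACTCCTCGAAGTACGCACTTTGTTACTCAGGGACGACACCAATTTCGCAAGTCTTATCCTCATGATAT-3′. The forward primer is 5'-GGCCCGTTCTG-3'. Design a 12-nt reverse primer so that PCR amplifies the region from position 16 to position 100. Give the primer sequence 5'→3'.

The product's 3' end on the top strand is position 100.
The reverse primer anneals to the top strand over positions 89–100, i.e. to ATCCTGACGCTC.
Its sequence written 5'→3' is the reverse complement: GAGCGTCAGGAT.

5'-GAGCGTCAGGAT-3'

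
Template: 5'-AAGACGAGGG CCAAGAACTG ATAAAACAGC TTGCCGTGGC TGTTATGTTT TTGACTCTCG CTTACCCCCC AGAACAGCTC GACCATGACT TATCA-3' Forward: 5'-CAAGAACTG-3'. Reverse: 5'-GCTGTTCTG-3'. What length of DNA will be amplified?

Scanning the template, CAAGAACTG occurs at positions 12–20; this primer anneals to the bottom strand there with its 3' end pointing downstream.
Reverse complement of the reverse primer: CAGAACAGC. This occurs on the top strand at positions 70–78.
Amplicon spans positions 12–78: 67 bp.

67 bp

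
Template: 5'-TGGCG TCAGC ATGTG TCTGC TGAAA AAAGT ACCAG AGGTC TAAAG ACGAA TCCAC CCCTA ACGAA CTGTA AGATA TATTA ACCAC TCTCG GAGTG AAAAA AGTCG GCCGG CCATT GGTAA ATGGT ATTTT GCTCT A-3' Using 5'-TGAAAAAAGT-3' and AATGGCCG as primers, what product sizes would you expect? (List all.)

The forward primer TGAAAAAAGT matches the top strand at positions 21–30, 94–103.
The reverse primer's reverse complement is CGGCCATT, matching at positions 108–115.
Each forward site pairs with the reverse site to give a product ending at position 115: sizes 95, 22 bp.

95 bp, 22 bp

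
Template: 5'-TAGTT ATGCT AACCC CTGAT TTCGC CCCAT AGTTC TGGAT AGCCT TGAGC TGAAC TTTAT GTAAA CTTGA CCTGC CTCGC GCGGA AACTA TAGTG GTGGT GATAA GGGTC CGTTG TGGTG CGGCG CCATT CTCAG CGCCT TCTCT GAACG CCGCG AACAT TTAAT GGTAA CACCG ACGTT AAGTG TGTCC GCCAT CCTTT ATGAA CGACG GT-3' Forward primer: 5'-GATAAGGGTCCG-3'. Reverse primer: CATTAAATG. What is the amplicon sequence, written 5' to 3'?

Forward primer GATAAGGGTCCG is found on the top strand at positions 101–112.
The reverse primer's reverse complement is CATTTAATG, which matches the template at positions 158–166.
The product is the template from position 101 through 166 (66 bp).

5'-GATAAGGGTCCGTTGTGGTGCGGCGCCATTCTCAGCGCCTTCTCTGAACGCCGCGAACATTTAATG-3'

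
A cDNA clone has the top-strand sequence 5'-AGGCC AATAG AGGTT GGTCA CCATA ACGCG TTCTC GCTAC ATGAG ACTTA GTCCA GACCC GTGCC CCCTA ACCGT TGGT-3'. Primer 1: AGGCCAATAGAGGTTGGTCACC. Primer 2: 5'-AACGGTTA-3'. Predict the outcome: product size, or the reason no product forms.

Primer 1 (AGGCCAATAGAGGTTGGTCACC) matches the top strand at positions 1–22; it acts as a forward primer.
Primer 2's reverse complement is TAACCGTT, matching the top strand at positions 69–76; it acts as a reverse primer.
The 3' ends face each other across positions 1–76, giving a 76 bp product.

Yes — a 76 bp product.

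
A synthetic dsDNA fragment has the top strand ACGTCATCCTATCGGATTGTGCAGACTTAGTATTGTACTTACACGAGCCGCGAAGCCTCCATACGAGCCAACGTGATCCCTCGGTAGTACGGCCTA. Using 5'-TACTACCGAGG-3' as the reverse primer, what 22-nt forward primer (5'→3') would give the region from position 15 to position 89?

The reverse primer's reverse complement CCTCGGTAGTA matches the template at positions 79–89; the product starts at position 15.
The forward primer is identical to the top strand over positions 15–36: GATTGTGCAGACTTAGTATTGT.

5'-GATTGTGCAGACTTAGTATTGT-3'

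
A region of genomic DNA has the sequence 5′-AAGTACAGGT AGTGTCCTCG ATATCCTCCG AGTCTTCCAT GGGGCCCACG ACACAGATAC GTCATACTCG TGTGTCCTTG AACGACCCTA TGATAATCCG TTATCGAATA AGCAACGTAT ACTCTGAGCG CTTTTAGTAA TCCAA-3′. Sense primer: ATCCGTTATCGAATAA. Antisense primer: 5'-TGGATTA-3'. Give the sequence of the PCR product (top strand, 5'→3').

5'-ATCCGTTATCGAATAAGCAACGTATACTCTGAGCGCTTTTAGTAATCCA-3'

Forward primer ATCCGTTATCGAATAA is found on the top strand at positions 96–111.
The reverse primer's reverse complement is TAATCCA, which matches the template at positions 138–144.
The product is the template from position 96 through 144 (49 bp).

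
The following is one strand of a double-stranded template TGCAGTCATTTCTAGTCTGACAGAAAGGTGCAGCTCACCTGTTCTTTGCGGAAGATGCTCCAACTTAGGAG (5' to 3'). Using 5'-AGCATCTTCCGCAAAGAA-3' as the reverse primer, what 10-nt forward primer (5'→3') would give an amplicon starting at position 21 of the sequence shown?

5'-CAGAAAGGTG-3'

The reverse primer's reverse complement TTCTTTGCGGAAGATGCT matches the template at positions 42–59; the product starts at position 21.
The forward primer is identical to the top strand over positions 21–30: CAGAAAGGTG.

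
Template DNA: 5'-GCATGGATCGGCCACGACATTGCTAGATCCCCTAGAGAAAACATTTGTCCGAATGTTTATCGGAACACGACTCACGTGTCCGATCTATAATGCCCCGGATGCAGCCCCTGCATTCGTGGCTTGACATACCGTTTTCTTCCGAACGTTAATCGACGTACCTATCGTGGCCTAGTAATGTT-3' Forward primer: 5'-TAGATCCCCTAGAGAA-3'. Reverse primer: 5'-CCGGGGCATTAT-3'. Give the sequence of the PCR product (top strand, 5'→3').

Scanning the template, TAGATCCCCTAGAGAA occurs at positions 24–39; this primer anneals to the bottom strand there with its 3' end pointing downstream.
Reverse complement of the reverse primer: ATAATGCCCCGG. This occurs on the top strand at positions 87–98.
The product is the template from position 24 through 98 (75 bp).

5'-TAGATCCCCTAGAGAAAACATTTGTCCGAATGTTTATCGGAACACGACTCACGTGTCCGATCTATAATGCCCCGG-3'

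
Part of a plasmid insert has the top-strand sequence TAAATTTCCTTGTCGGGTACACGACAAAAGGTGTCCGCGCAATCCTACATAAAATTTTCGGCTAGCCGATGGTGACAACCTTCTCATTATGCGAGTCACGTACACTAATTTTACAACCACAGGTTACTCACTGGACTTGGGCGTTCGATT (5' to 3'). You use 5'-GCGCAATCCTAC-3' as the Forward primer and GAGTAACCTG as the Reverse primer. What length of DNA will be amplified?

93 bp

Scanning the template, GCGCAATCCTAC occurs at positions 37–48; this primer anneals to the bottom strand there with its 3' end pointing downstream.
Taking the reverse complement of GAGTAACCTG gives CAGGTTACTC, found at positions 120–129 on the template; the primer anneals here to the top strand with its 3' end pointing upstream.
Product length = (reverse-primer end) − (forward-primer start) + 1 = 129 − 37 + 1 = 93 bp.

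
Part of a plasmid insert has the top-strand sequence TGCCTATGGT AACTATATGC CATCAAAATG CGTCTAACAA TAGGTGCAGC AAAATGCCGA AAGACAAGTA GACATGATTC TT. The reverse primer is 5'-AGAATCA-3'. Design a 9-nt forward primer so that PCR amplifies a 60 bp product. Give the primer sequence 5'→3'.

5'-ATCAAAATG-3'

The reverse primer's reverse complement TGATTCT matches the template at positions 75–81, so the product ends at position 81.
A 60 bp product then starts at position 81 − 60 + 1 = 22.
The forward primer is identical to the top strand there: ATCAAAATG.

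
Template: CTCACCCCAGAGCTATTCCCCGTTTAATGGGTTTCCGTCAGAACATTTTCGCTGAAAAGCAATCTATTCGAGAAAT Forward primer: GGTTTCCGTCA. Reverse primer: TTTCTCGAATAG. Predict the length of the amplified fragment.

46 bp

Forward primer GGTTTCCGTCA is found on the top strand at positions 30–40.
Reverse complement of the reverse primer: CTATTCGAGAAA. This occurs on the top strand at positions 64–75.
Product length = (reverse-primer end) − (forward-primer start) + 1 = 75 − 30 + 1 = 46 bp.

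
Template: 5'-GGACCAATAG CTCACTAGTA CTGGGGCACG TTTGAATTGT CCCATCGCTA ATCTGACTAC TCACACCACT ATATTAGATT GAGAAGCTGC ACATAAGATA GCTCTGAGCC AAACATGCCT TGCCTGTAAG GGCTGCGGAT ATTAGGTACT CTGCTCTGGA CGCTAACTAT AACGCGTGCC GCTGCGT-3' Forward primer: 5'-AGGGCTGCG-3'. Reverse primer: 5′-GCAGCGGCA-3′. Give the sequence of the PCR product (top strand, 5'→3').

Forward primer AGGGCTGCG is found on the top strand at positions 129–137.
Taking the reverse complement of GCAGCGGCA gives TGCCGCTGC, found at positions 177–185 on the template; the primer anneals here to the top strand with its 3' end pointing upstream.
The product is the template from position 129 through 185 (57 bp).

5'-AGGGCTGCGGATATTAGGTACTCTGCTCTGGACGCTAACTATAACGCGTGCCGCTGC-3'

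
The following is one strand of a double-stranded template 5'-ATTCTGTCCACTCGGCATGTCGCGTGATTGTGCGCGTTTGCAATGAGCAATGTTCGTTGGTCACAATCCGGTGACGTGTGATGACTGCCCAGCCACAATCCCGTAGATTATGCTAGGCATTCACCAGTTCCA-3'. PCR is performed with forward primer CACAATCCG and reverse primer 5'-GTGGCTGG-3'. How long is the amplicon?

35 bp

The forward primer matches the template at positions 62–70.
Reverse complement of the reverse primer: CCAGCCAC. This occurs on the top strand at positions 89–96.
The product runs from position 62 to position 96, so its length is 96 − 62 + 1 = 35 bp.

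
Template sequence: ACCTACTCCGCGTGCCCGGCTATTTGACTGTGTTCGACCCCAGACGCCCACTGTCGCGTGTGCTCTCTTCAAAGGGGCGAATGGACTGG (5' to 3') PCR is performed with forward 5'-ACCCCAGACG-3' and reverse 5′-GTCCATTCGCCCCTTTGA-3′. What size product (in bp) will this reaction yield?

Forward primer ACCCCAGACG is found on the top strand at positions 37–46.
Taking the reverse complement of GTCCATTCGCCCCTTTGA gives TCAAAGGGGCGAATGGAC, found at positions 69–86 on the template; the primer anneals here to the top strand with its 3' end pointing upstream.
Product length = (reverse-primer end) − (forward-primer start) + 1 = 86 − 37 + 1 = 50 bp.

50 bp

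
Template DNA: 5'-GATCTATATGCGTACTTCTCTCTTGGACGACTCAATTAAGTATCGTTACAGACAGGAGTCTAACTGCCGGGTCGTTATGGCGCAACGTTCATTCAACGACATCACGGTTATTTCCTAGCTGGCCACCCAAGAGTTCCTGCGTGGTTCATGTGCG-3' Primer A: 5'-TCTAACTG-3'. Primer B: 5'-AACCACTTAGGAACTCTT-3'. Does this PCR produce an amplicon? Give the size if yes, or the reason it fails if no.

Primer B (AACCACTTAGGAACTCTT) does not match the top strand, and its reverse complement AAGAGTTCCTAAGTGGTT does not match either.
With no annealing site for primer B, no amplification occurs.

No product — primer B has no binding site in the template.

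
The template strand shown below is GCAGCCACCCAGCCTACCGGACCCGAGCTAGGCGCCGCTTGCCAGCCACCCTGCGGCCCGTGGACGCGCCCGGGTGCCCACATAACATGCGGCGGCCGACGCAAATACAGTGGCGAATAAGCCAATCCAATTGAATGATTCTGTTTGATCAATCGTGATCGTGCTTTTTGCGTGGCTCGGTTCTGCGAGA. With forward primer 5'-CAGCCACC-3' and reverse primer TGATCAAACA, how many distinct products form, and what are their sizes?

Two products: 150 bp, 109 bp

The forward primer CAGCCACC matches the top strand at positions 2–9, 43–50.
The reverse primer's reverse complement is TGTTTGATCA, matching at positions 142–151.
Each forward site pairs with the reverse site to give a product ending at position 151: sizes 150, 109 bp.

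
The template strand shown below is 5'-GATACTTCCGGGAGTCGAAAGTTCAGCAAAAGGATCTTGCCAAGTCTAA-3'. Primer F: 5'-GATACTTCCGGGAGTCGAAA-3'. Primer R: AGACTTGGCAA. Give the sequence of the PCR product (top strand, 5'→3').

Scanning the template, GATACTTCCGGGAGTCGAAA occurs at positions 1–20; this primer anneals to the bottom strand there with its 3' end pointing downstream.
Taking the reverse complement of AGACTTGGCAA gives TTGCCAAGTCT, found at positions 37–47 on the template; the primer anneals here to the top strand with its 3' end pointing upstream.
The product is the template from position 1 through 47 (47 bp).

5'-GATACTTCCGGGAGTCGAAAGTTCAGCAAAAGGATCTTGCCAAGTCT-3'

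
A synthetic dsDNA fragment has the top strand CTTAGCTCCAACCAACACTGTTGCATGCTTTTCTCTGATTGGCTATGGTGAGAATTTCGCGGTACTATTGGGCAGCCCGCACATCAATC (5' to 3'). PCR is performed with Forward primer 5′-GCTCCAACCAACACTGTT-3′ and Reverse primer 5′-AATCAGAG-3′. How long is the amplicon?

36 bp

The forward primer matches the template at positions 5–22.
Reverse complement of the reverse primer: CTCTGATT. This occurs on the top strand at positions 33–40.
Amplicon spans positions 5–40: 36 bp.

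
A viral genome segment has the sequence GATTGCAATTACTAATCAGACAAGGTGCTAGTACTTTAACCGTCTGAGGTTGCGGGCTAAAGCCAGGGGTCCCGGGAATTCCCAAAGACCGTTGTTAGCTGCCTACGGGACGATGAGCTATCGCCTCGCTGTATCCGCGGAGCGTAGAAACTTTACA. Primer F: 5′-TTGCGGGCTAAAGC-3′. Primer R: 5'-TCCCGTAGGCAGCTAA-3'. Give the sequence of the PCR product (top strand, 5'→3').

Forward primer TTGCGGGCTAAAGC is found on the top strand at positions 50–63.
Taking the reverse complement of TCCCGTAGGCAGCTAA gives TTAGCTGCCTACGGGA, found at positions 95–110 on the template; the primer anneals here to the top strand with its 3' end pointing upstream.
The product is the template from position 50 through 110 (61 bp).

5'-TTGCGGGCTAAAGCCAGGGGTCCCGGGAATTCCCAAAGACCGTTGTTAGCTGCCTACGGGA-3'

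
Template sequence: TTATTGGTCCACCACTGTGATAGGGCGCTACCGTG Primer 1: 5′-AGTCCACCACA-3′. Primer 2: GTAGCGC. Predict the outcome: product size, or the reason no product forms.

Primer 1 (AGTCCACCACA) does not match the top strand, and its reverse complement TGTGGTGGACT does not match either.
With no annealing site for primer 1, no amplification occurs.

No product — primer 1 has no binding site in the template.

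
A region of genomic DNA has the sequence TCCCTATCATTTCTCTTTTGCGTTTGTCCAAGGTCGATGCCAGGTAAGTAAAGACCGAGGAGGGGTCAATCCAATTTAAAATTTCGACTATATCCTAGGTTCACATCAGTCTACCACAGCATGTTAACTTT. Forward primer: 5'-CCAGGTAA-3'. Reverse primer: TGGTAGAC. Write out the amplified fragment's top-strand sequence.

5'-CCAGGTAAGTAAAGACCGAGGAGGGGTCAATCCAATTTAAAATTTCGACTATATCCTAGGTTCACATCAGTCTACCA-3'

Scanning the template, CCAGGTAA occurs at positions 40–47; this primer anneals to the bottom strand there with its 3' end pointing downstream.
Taking the reverse complement of TGGTAGAC gives GTCTACCA, found at positions 109–116 on the template; the primer anneals here to the top strand with its 3' end pointing upstream.
The product is the template from position 40 through 116 (77 bp).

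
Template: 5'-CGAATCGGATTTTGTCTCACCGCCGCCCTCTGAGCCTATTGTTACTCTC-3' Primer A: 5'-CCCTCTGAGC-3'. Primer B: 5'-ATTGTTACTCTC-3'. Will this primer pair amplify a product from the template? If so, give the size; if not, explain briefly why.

No product — both primers anneal to the same strand and extend in the same direction.

Primer A (CCCTCTGAGC) matches the top strand at positions 26–35 (3' end points downstream).
Primer B (ATTGTTACTCTC) also matches the top strand directly, at positions 38–49 — its reverse complement GAGAGTAACAAT is not present.
Both primers anneal to the bottom strand with 3' ends pointing the same way, so neither can prime synthesis back toward the other.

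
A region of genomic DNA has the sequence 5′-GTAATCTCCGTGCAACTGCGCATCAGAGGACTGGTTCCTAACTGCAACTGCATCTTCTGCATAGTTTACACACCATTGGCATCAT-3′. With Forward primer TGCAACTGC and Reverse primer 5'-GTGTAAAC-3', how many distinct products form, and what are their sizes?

Two products: 61 bp, 29 bp

The forward primer TGCAACTGC matches the top strand at positions 11–19, 43–51.
The reverse primer's reverse complement is GTTTACAC, matching at positions 64–71.
Each forward site pairs with the reverse site to give a product ending at position 71: sizes 61, 29 bp.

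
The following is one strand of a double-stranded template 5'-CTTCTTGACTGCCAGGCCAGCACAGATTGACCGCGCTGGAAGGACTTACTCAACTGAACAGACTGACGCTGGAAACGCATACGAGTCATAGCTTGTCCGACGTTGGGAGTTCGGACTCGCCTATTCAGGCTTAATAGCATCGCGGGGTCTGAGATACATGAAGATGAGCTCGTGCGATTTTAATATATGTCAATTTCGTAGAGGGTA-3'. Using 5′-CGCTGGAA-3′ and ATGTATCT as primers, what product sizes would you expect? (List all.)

126 bp, 93 bp

The forward primer CGCTGGAA matches the top strand at positions 34–41, 67–74.
The reverse primer's reverse complement is AGATACAT, matching at positions 152–159.
Each forward site pairs with the reverse site to give a product ending at position 159: sizes 126, 93 bp.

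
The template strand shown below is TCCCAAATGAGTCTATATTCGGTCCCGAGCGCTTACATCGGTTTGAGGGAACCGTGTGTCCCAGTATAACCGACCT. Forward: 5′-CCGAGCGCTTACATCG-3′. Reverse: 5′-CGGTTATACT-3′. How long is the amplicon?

48 bp

Scanning the template, CCGAGCGCTTACATCG occurs at positions 25–40; this primer anneals to the bottom strand there with its 3' end pointing downstream.
Taking the reverse complement of CGGTTATACT gives AGTATAACCG, found at positions 63–72 on the template; the primer anneals here to the top strand with its 3' end pointing upstream.
Product length = (reverse-primer end) − (forward-primer start) + 1 = 72 − 25 + 1 = 48 bp.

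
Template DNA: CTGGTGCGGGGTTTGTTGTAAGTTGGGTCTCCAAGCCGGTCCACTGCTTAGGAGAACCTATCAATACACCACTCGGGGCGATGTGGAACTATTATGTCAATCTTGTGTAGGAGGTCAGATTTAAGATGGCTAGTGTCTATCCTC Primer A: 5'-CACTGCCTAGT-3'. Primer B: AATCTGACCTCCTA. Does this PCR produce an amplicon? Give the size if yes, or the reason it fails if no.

No product — primer A has no binding site in the template.

Primer A (CACTGCCTAGT) does not match the top strand, and its reverse complement ACTAGGCAGTG does not match either.
With no annealing site for primer A, no amplification occurs.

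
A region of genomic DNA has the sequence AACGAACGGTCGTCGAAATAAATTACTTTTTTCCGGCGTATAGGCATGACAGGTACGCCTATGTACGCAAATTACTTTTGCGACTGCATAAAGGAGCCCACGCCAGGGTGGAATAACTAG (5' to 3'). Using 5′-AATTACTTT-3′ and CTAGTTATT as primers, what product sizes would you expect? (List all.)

100 bp, 51 bp

The forward primer AATTACTTT matches the top strand at positions 21–29, 70–78.
The reverse primer's reverse complement is AATAACTAG, matching at positions 112–120.
Each forward site pairs with the reverse site to give a product ending at position 120: sizes 100, 51 bp.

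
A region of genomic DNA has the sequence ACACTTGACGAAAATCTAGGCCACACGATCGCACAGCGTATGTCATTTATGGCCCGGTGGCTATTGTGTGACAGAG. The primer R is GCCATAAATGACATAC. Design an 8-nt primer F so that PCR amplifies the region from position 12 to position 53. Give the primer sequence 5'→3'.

The reverse primer's reverse complement GTATGTCATTTATGGC matches the template at positions 38–53; the product starts at position 12.
The forward primer is identical to the top strand over positions 12–19: AAATCTAG.

5'-AAATCTAG-3'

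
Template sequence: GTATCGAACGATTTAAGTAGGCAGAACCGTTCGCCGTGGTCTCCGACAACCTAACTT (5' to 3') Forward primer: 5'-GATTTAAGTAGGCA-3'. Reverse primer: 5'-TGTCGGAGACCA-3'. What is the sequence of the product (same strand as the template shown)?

Forward primer GATTTAAGTAGGCA is found on the top strand at positions 10–23.
Reverse complement of the reverse primer: TGGTCTCCGACA. This occurs on the top strand at positions 37–48.
The product is the template from position 10 through 48 (39 bp).

5'-GATTTAAGTAGGCAGAACCGTTCGCCGTGGTCTCCGACA-3'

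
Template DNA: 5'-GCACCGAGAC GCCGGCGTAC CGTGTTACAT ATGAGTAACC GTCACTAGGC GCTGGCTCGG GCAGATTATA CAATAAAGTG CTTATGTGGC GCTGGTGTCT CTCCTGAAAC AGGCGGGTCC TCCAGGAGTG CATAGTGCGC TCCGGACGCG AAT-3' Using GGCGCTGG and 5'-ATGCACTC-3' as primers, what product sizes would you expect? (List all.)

The forward primer GGCGCTGG matches the top strand at positions 48–55, 88–95.
The reverse primer's reverse complement is GAGTGCAT, matching at positions 126–133.
Each forward site pairs with the reverse site to give a product ending at position 133: sizes 86, 46 bp.

86 bp, 46 bp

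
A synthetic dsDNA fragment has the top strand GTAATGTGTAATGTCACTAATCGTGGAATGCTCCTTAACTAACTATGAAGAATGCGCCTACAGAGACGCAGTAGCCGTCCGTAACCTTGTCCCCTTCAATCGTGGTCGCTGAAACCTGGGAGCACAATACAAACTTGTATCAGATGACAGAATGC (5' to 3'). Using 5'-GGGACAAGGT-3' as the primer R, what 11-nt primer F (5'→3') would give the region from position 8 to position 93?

The reverse primer's reverse complement ACCTTGTCCC matches the template at positions 84–93; the product starts at position 8.
The forward primer is identical to the top strand over positions 8–18: GTAATGTCACT.

5'-GTAATGTCACT-3'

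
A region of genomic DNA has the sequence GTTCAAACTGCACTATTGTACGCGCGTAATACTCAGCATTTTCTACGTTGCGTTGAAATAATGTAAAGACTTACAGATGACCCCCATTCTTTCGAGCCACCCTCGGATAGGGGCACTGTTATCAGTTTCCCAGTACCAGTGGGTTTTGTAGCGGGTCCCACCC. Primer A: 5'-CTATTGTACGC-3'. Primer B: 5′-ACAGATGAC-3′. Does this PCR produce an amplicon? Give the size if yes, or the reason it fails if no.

No product — both primers anneal to the same strand and extend in the same direction.

Primer A (CTATTGTACGC) matches the top strand at positions 13–23 (3' end points downstream).
Primer B (ACAGATGAC) also matches the top strand directly, at positions 73–81 — its reverse complement GTCATCTGT is not present.
Both primers anneal to the bottom strand with 3' ends pointing the same way, so neither can prime synthesis back toward the other.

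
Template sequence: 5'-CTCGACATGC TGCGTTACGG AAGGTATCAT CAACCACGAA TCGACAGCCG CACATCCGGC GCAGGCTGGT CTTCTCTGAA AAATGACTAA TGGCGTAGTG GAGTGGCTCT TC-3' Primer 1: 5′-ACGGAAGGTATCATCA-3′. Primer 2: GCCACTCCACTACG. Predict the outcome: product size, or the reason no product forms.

Primer 1 (ACGGAAGGTATCATCA) matches the top strand at positions 17–32; it acts as a forward primer.
Primer 2's reverse complement is CGTAGTGGAGTGGC, matching the top strand at positions 94–107; it acts as a reverse primer.
The 3' ends face each other across positions 17–107, giving a 91 bp product.

Yes — a 91 bp product.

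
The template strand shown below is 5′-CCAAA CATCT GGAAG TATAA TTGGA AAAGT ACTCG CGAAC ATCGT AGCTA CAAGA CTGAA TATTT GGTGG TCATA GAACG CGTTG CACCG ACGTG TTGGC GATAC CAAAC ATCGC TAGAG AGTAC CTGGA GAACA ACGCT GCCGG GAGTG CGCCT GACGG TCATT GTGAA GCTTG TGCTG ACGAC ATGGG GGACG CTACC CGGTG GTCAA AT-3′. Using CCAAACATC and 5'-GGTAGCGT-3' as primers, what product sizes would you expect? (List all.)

200 bp, 96 bp

The forward primer CCAAACATC matches the top strand at positions 1–9, 105–113.
The reverse primer's reverse complement is ACGCTACC, matching at positions 193–200.
Each forward site pairs with the reverse site to give a product ending at position 200: sizes 200, 96 bp.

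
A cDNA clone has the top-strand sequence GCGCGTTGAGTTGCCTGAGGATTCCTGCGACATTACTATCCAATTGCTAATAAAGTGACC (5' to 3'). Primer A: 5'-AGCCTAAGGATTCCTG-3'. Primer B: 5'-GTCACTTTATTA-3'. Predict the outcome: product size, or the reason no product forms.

Primer A (AGCCTAAGGATTCCTG) does not match the top strand, and its reverse complement CAGGAATCCTTAGGCT does not match either.
With no annealing site for primer A, no amplification occurs.

No product — primer A has no binding site in the template.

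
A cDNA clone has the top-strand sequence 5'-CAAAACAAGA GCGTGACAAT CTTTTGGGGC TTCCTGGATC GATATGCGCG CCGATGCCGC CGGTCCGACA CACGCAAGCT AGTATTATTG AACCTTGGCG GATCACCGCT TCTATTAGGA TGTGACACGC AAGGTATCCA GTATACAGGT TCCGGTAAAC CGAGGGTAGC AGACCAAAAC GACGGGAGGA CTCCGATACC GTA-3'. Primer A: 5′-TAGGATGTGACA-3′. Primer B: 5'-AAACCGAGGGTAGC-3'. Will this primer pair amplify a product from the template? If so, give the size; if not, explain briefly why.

Primer A (TAGGATGTGACA) matches the top strand at positions 116–127 (3' end points downstream).
Primer B (AAACCGAGGGTAGC) also matches the top strand directly, at positions 157–170 — its reverse complement GCTACCCTCGGTTT is not present.
Both primers anneal to the bottom strand with 3' ends pointing the same way, so neither can prime synthesis back toward the other.

No product — both primers anneal to the same strand and extend in the same direction.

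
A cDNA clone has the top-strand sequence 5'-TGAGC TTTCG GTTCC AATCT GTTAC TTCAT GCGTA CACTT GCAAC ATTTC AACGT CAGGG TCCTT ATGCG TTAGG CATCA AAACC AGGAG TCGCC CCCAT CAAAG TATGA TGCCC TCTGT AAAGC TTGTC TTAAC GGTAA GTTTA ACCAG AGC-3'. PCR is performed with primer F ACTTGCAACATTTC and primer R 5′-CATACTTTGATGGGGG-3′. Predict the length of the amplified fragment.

73 bp

Scanning the template, ACTTGCAACATTTC occurs at positions 37–50; this primer anneals to the bottom strand there with its 3' end pointing downstream.
Reverse complement of the reverse primer: CCCCCATCAAAGTATG. This occurs on the top strand at positions 94–109.
Product length = (reverse-primer end) − (forward-primer start) + 1 = 109 − 37 + 1 = 73 bp.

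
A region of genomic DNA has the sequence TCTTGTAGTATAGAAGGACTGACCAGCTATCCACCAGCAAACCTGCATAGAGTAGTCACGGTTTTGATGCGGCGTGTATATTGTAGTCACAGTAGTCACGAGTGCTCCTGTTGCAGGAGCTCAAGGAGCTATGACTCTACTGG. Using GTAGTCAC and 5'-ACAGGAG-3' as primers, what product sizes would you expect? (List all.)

The forward primer GTAGTCAC matches the top strand at positions 52–59, 83–90, 92–99.
The reverse primer's reverse complement is CTCCTGT, matching at positions 105–111.
Each forward site pairs with the reverse site to give a product ending at position 111: sizes 60, 29, 20 bp.

60 bp, 29 bp, 20 bp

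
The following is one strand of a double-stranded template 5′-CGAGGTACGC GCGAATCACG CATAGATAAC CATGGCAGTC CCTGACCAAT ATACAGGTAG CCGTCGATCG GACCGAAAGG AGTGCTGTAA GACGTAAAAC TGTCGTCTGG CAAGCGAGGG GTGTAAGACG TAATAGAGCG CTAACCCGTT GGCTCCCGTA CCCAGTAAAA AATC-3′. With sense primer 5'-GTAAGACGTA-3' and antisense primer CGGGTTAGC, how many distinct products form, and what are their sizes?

The forward primer GTAAGACGTA matches the top strand at positions 87–96, 123–132.
The reverse primer's reverse complement is GCTAACCCG, matching at positions 140–148.
Each forward site pairs with the reverse site to give a product ending at position 148: sizes 62, 26 bp.

Two products: 62 bp, 26 bp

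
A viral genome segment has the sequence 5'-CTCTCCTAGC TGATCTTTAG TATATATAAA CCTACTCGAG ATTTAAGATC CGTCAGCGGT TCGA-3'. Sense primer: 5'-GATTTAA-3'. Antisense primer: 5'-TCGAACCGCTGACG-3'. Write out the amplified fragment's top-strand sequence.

5'-GATTTAAGATCCGTCAGCGGTTCGA-3'

The forward primer matches the template at positions 40–46.
Taking the reverse complement of TCGAACCGCTGACG gives CGTCAGCGGTTCGA, found at positions 51–64 on the template; the primer anneals here to the top strand with its 3' end pointing upstream.
The product is the template from position 40 through 64 (25 bp).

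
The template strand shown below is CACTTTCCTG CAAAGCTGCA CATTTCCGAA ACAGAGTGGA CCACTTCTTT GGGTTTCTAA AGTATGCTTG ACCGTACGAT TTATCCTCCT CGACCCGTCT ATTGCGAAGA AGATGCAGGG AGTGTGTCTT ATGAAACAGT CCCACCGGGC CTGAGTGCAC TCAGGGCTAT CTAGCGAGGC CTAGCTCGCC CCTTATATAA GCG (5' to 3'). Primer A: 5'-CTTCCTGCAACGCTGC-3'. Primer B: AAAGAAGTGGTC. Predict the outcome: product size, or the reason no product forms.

Primer A (CTTCCTGCAACGCTGC) does not match the top strand, and its reverse complement GCAGCGTTGCAGGAAG does not match either.
With no annealing site for primer A, no amplification occurs.

No product — primer A has no binding site in the template.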